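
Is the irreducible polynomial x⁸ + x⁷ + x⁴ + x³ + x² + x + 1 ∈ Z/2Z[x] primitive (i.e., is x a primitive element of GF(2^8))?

No

Write f(x) = x⁸ + x⁷ + x⁴ + x³ + x² + x + 1.
|GF(2^8)^×| = 2^8 − 1 = 255. Prime factorization: 255 = 3·5·17.
f is primitive ⇔ x has order 255 in GF(2)[x]/(f), i.e. x^(255/q) ≠ 1 for each prime q | 255.
x^(85) mod f = x⁷ + x⁶ + x⁵ + x⁴ + x³ + x + 1.
x^(51) mod f = 1
x^(15) mod f = x⁷ + x⁶ + x⁵ + x⁴ + 1.
Since x^(51) = 1, the order of x divides 51 < 255; not primitive.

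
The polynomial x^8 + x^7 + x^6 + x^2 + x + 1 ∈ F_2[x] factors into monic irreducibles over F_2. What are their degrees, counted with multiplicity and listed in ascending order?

Write h(x) = x^8 + x^7 + x^6 + x^2 + x + 1.
Roots in F_2: h(0) = 1; h(1) = 0 → root.
Linear factors from roots: (x + 1).
Complete factorization: h(x) = (x + 1)^2·(x^2 + x + 1)^3.
Factor degrees with multiplicity: 1 + 1 + 2 + 2 + 2 = 8.

1, 1, 2, 2, 2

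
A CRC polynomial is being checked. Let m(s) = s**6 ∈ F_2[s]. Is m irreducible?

No

Check for roots in F_2: m(0) = 0 → root; m(1) = 1.
m(0) = 0, so (s) divides m(s); m is reducible.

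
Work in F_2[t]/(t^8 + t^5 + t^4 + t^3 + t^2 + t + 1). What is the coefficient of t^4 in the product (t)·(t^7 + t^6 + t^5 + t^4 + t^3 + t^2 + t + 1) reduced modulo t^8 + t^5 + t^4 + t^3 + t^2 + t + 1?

Multiply in F_2[t]: (t)·(t^7 + t^6 + t^5 + t^4 + t^3 + t^2 + t + 1) = t^8 + t^7 + t^6 + t^5 + t^4 + t^3 + t^2 + t.
Reduce using t^8 ≡ t^5 + t^4 + t^3 + t^2 + t + 1 (mod t^8 + t^5 + t^4 + t^3 + t^2 + t + 1).
Reduced: t^7 + t^6 + 1.

0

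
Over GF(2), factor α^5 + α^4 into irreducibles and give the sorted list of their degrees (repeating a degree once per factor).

1, 1, 1, 1, 1

Write f(α) = α^5 + α^4.
Roots in GF(2): f(0) = 0 → root; f(1) = 0 → root.
Linear factors from roots: (α), (α + 1).
Complete factorization: f(α) = (α + 1)·(α)^4.
Factor degrees with multiplicity: 1 + 1 + 1 + 1 + 1 = 5.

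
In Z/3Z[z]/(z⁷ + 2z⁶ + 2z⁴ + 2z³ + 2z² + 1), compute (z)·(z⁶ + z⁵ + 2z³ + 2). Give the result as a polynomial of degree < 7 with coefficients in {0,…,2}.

2z^6 + z^3 + z^2 + 2z + 2

Multiply in Z/3Z[z]: (z)·(z⁶ + z⁵ + 2z³ + 2) = z⁷ + z⁶ + 2z⁴ + 2z.
Reduce using z⁷ ≡ z⁶ + z⁴ + z³ + z² + 2 (mod z⁷ + 2z⁶ + 2z⁴ + 2z³ + 2z² + 1).
Reduced: 2z⁶ + z³ + z² + 2z + 2.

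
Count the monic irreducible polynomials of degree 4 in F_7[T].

588

The number of monic irreducibles of degree 4 over GF(7) is (1/4)·Σ_{d∣4} μ(4/d) 7^d.
Divisors of 4: 1, 2, 4; μ(4/d) for each: 0, -1, 1.
Σ = − 7^2 + 7^4 = 2352.
N = 2352/4 = 588.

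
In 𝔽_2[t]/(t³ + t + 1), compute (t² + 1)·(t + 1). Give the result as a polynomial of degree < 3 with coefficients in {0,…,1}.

Multiply in 𝔽_2[t]: (t² + 1)·(t + 1) = t³ + t² + t + 1.
Reduce using t³ ≡ t + 1 (mod t³ + t + 1).
Reduced: t².

t^2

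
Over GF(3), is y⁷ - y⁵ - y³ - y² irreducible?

Write h(y) = y⁷ - y⁵ - y³ - y².
Check for roots in GF(3): h(0) = 0 → root; h(1) = 1; h(2) = 0 → root.
h(0) = 0, so (y) divides h(y); h is reducible.

No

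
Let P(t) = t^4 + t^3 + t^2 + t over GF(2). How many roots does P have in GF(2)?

Evaluate at each of the 2 elements of GF(2):
P(0) = 0 → root; P(1) = 0 → root.
Roots: {0, 1}.

2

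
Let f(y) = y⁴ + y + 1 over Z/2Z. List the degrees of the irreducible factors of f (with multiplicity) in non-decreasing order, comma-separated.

Roots in Z/2Z: f(0) = 1; f(1) = 1.
Complete factorization: f(y) = (y⁴ + y + 1).
Factor degrees with multiplicity: 4 = 4.

4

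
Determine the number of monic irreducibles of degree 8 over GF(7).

The number of monic irreducibles of degree 8 over GF(7) is (1/8)·Σ_{d∣8} μ(8/d) 7^d.
Divisors of 8: 1, 2, 4, 8; μ(8/d) for each: 0, 0, -1, 1.
Σ = − 7^4 + 7^8 = 5762400.
N = 5762400/8 = 720300.

720300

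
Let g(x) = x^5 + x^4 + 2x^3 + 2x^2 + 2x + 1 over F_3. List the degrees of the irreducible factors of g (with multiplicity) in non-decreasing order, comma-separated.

Roots in F_3: g(0) = 1; g(1) = 0 → root; g(2) = 2.
Linear factors from roots: (x + 2).
Complete factorization: g(x) = (x + 2)^3·(x^2 + x + 2).
Factor degrees with multiplicity: 1 + 1 + 1 + 2 = 5.

1, 1, 1, 2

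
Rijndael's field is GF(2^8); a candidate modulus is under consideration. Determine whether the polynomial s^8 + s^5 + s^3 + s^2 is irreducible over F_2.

No

Write g(s) = s^8 + s^5 + s^3 + s^2.
Check for roots in F_2: g(0) = 0 → root; g(1) = 0 → root.
g(0) = 0, so (s) divides g(s); g is reducible.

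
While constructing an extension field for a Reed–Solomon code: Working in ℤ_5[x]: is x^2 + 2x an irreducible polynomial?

Write m(x) = x^2 + 2x.
Check for roots in ℤ_5: m(0) = 0 → root; m(1) = 3; m(2) = 3; m(3) = 0 → root; m(4) = 4.
m(0) = 0, so (x) divides m(x); m is reducible.

No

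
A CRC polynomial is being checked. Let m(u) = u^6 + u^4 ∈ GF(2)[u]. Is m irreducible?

No

Check for roots in GF(2): m(0) = 0 → root; m(1) = 0 → root.
m(0) = 0, so (u) divides m(u); m is reducible.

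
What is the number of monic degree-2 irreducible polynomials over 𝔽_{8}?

28

By the necklace-counting formula, N_8(2) = (1/2) Σ_{d|2} μ(2/d)·8^d.
Divisors of 2: 1, 2; μ(2/d) for each: -1, 1.
Σ = − 8^1 + 8^2 = 56.
N = 56/2 = 28.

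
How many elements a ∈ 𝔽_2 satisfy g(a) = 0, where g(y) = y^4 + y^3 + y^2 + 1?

Evaluate at each of the 2 elements of 𝔽_2:
g(0) = 1; g(1) = 0 → root.
Roots: {1}.

1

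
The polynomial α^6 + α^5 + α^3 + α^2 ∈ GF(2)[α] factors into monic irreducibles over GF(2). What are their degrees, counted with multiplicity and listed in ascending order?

1, 1, 1, 1, 2

Write f(α) = α^6 + α^5 + α^3 + α^2.
Roots in GF(2): f(0) = 0 → root; f(1) = 0 → root.
Linear factors from roots: (α), (α + 1).
Complete factorization: f(α) = (α)^2·(α + 1)^2·(α^2 + α + 1).
Factor degrees with multiplicity: 1 + 1 + 1 + 1 + 2 = 6.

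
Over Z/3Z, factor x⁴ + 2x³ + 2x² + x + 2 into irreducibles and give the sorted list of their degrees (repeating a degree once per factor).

4

Write g(x) = x⁴ + 2x³ + 2x² + x + 2.
Roots in Z/3Z: g(0) = 2; g(1) = 2; g(2) = 2.
Complete factorization: g(x) = (x⁴ + 2x³ + 2x² + x + 2).
Factor degrees with multiplicity: 4 = 4.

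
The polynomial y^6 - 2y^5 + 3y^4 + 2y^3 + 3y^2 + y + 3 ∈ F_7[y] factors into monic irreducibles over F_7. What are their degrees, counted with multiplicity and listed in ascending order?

6

Write f(y) = y^6 - 2y^5 + 3y^4 + 2y^3 + 3y^2 + y + 3.
Complete factorization: f(y) = (y^6 - 2y^5 + 3y^4 + 2y^3 + 3y^2 + y + 3).
Factor degrees with multiplicity: 6 = 6.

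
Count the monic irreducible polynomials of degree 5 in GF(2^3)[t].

6552

By the necklace-counting formula, N_8(5) = (1/5) Σ_{d|5} μ(5/d)·8^d.
Divisors of 5: 1, 5; μ(5/d) for each: -1, 1.
Σ = − 8^1 + 8^5 = 32760.
N = 32760/5 = 6552.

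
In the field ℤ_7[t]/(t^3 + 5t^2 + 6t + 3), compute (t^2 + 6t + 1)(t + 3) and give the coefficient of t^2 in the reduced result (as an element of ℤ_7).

Multiply in ℤ_7[t]: (t^2 + 6t + 1)·(t + 3) = t^3 + 2t^2 + 5t + 3.
Reduce using t^3 ≡ 2t^2 + t + 4 (mod t^3 + 5t^2 + 6t + 3).
Reduced: 4t^2 + 6t.

4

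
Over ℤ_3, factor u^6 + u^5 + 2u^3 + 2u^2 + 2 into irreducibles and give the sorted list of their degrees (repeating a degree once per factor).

6

Write f(u) = u^6 + u^5 + 2u^3 + 2u^2 + 2.
Roots in ℤ_3: f(0) = 2; f(1) = 2; f(2) = 2.
Complete factorization: f(u) = (u^6 + u^5 + 2u^3 + 2u^2 + 2).
Factor degrees with multiplicity: 6 = 6.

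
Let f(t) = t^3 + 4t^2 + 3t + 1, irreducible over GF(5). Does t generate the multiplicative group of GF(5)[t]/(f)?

No

|GF(5^3)^×| = 5^3 − 1 = 124. Prime factorization: 124 = 2^2·31.
f is primitive ⇔ t has order 124 in GF(5)[t]/(f), i.e. t^(124/q) ≠ 1 for each prime q | 124.
t^(62) mod f = 1
t^(4) mod f = 3t^2 + t + 4.
Since t^(62) = 1, the order of t divides 62 < 124; not primitive.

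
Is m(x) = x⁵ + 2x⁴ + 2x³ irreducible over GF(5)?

Check for roots in GF(5): m(0) = 0 → root; m(1) = 0 → root; m(2) = 0 → root; m(3) = 4; m(4) = 4.
m(0) = 0, so (x) divides m(x); m is reducible.

No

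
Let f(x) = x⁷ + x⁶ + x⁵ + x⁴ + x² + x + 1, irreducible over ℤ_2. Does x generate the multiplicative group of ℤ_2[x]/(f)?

Yes

|GF(2^7)^×| = 2^7 − 1 = 127. Prime factorization: 127 = 127.
f is primitive ⇔ x has order 127 in GF(2)[x]/(f), i.e. x^(127/q) ≠ 1 for each prime q | 127.
x^(1) mod f = x.
None equal 1, so x has full order 127; f is primitive.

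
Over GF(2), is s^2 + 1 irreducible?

Write P(s) = s^2 + 1.
Check for roots in GF(2): P(0) = 1; P(1) = 0 → root.
P(1) = 0, so (s − 1) divides P(s); P is reducible.

No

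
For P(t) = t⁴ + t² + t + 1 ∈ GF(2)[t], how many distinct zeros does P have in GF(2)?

Evaluate at each of the 2 elements of GF(2):
P(0) = 1; P(1) = 0 → root.
Roots: {1}.

1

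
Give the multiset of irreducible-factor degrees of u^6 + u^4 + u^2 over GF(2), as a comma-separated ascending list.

Write h(u) = u^6 + u^4 + u^2.
Roots in GF(2): h(0) = 0 → root; h(1) = 1.
Linear factors from roots: (u).
Complete factorization: h(u) = (u)^2·(u^2 + u + 1)^2.
Factor degrees with multiplicity: 1 + 1 + 2 + 2 = 6.

1, 1, 2, 2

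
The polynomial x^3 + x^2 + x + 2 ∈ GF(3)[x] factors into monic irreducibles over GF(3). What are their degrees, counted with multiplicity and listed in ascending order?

3

Write g(x) = x^3 + x^2 + x + 2.
Roots in GF(3): g(0) = 2; g(1) = 2; g(2) = 1.
Complete factorization: g(x) = (x^3 + x^2 + x + 2).
Factor degrees with multiplicity: 3 = 3.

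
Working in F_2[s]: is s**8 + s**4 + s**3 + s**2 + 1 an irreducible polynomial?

Yes

Write h(s) = s**8 + s**4 + s**3 + s**2 + 1.
Check for roots in F_2: h(0) = 1; h(1) = 1.
No roots, so no linear factors.
Monic irreducibles of degree 2 over GF(2): s**2 + s + 1.
None of them divide h (all give nonzero remainder).
Monic irreducibles of degree 3 over GF(2): s**3 + s + 1, s**3 + s**2 + 1.
None of them divide h (all give nonzero remainder).
Monic irreducibles of degree 4 over GF(2): s**4 + s + 1, s**4 + s**3 + 1, s**4 + s**3 + s**2 + s + 1.
None of them divide h (all give nonzero remainder).
No irreducible factor of degree ≤ 4 exists, so h is irreducible over GF(2).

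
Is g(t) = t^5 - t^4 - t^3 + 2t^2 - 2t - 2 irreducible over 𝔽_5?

Check for roots in 𝔽_5: g(0) = 3; g(1) = 2; g(2) = 0 → root; g(3) = 0 → root; g(4) = 1.
g(2) = 0, so (t − 2) divides g(t); g is reducible.

No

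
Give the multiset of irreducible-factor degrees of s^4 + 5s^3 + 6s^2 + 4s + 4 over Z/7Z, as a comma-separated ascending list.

Write f(s) = s^4 + 5s^3 + 6s^2 + 4s + 4.
Complete factorization: f(s) = (s^2 + s + 3)·(s^2 + 4s + 6).
Factor degrees with multiplicity: 2 + 2 = 4.

2, 2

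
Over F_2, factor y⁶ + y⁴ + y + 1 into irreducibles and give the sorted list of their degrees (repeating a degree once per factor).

Write g(y) = y⁶ + y⁴ + y + 1.
Roots in F_2: g(0) = 1; g(1) = 0 → root.
Linear factors from roots: (y + 1).
Complete factorization: g(y) = (y + 1)·(y² + y + 1)·(y³ + y + 1).
Factor degrees with multiplicity: 1 + 2 + 3 = 6.

1, 2, 3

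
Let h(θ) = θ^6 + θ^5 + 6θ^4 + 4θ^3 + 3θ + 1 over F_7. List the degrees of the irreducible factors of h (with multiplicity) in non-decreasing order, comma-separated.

1, 1, 1, 3

Linear factors from roots: (θ + 5), (θ + 2), (θ + 1).
Complete factorization: h(θ) = (θ + 1)·(θ + 2)·(θ + 5)·(θ^3 + 3θ + 5).
Factor degrees with multiplicity: 1 + 1 + 1 + 3 = 6.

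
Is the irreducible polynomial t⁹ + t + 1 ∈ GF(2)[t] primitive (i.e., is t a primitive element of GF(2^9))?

Write f(t) = t⁹ + t + 1.
|GF(2^9)^×| = 2^9 − 1 = 511. Prime factorization: 511 = 7·73.
f is primitive ⇔ t has order 511 in GF(2)[t]/(f), i.e. t^(511/q) ≠ 1 for each prime q | 511.
t^(73) mod f = 1
t^(7) mod f = t⁷.
Since t^(73) = 1, the order of t divides 73 < 511; not primitive.

No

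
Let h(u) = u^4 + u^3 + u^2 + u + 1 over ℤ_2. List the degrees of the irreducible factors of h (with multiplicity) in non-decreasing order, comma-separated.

4

Roots in ℤ_2: h(0) = 1; h(1) = 1.
Complete factorization: h(u) = (u^4 + u^3 + u^2 + u + 1).
Factor degrees with multiplicity: 4 = 4.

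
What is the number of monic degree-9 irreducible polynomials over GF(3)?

The number of monic irreducibles of degree 9 over GF(3) is (1/9)·Σ_{d∣9} μ(9/d) 3^d.
Divisors of 9: 1, 3, 9; μ(9/d) for each: 0, -1, 1.
Σ = − 3^3 + 3^9 = 19656.
N = 19656/9 = 2184.

2184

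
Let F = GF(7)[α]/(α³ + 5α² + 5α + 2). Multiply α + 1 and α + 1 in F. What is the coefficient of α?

Multiply in GF(7)[α]: (α + 1)·(α + 1) = α² + 2α + 1.
Reduced: α² + 2α + 1.

2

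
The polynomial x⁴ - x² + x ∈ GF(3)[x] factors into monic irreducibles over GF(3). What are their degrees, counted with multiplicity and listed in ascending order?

1, 3

Write f(x) = x⁴ - x² + x.
Roots in GF(3): f(0) = 0 → root; f(1) = 1; f(2) = 2.
Linear factors from roots: (x).
Complete factorization: f(x) = (x)·(x³ - x + 1).
Factor degrees with multiplicity: 1 + 3 = 4.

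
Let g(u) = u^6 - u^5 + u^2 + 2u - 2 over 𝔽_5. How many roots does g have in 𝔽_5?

Evaluate at each of the 5 elements of 𝔽_5:
g(0) = 3; g(1) = 1; g(2) = 3; g(3) = 4; g(4) = 4.
No element is a root.

0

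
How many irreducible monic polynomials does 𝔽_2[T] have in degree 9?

By the necklace-counting formula, N_2(9) = (1/9) Σ_{d|9} μ(9/d)·2^d.
Divisors of 9: 1, 3, 9; μ(9/d) for each: 0, -1, 1.
Σ = − 2^3 + 2^9 = 504.
N = 504/9 = 56.

56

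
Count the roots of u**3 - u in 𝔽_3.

3

Write h(u) = u**3 - u.
Evaluate at each of the 3 elements of 𝔽_3:
h(0) = 0 → root; h(1) = 0 → root; h(2) = 0 → root.
Roots: {0, 1, 2}.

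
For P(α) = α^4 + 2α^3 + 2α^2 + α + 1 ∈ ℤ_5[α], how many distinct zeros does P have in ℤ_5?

0

Evaluate at each of the 5 elements of ℤ_5:
P(0) = 1; P(1) = 2; P(2) = 3; P(3) = 2; P(4) = 1.
No element is a root.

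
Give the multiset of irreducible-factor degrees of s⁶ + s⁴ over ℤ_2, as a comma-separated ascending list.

Write h(s) = s⁶ + s⁴.
Roots in ℤ_2: h(0) = 0 → root; h(1) = 0 → root.
Linear factors from roots: (s), (s + 1).
Complete factorization: h(s) = (s + 1)^2·(s)^4.
Factor degrees with multiplicity: 1 + 1 + 1 + 1 + 1 + 1 = 6.

1, 1, 1, 1, 1, 1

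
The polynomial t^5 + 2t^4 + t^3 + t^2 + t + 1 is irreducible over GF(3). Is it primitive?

Write f(t) = t^5 + 2t^4 + t^3 + t^2 + t + 1.
|GF(3^5)^×| = 3^5 − 1 = 242. Prime factorization: 242 = 2·11^2.
f is primitive ⇔ t has order 242 in GF(3)[t]/(f), i.e. t^(242/q) ≠ 1 for each prime q | 242.
t^(121) mod f = 2.
t^(22) mod f = 2t^4 + t^3 + 2.
None equal 1, so t has full order 242; f is primitive.

Yes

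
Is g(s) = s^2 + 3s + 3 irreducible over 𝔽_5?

Check for roots in 𝔽_5: g(0) = 3; g(1) = 2; g(2) = 3; g(3) = 1; g(4) = 1.
No roots. A degree-2 polynomial over a field with no linear factor is irreducible.

Yes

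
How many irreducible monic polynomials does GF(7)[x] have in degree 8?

720300

By the necklace-counting formula, N_7(8) = (1/8) Σ_{d|8} μ(8/d)·7^d.
Divisors of 8: 1, 2, 4, 8; μ(8/d) for each: 0, 0, -1, 1.
Σ = − 7^4 + 7^8 = 5762400.
N = 5762400/8 = 720300.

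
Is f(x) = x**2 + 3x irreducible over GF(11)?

No

Check each element of GF(11) for a root: f(0)=0, f(1)=4, f(2)=10, f(3)=7, f(4)=6, f(5)=7, f(6)=10, f(7)=4, f(8)=0, f(9)=9, f(10)=9.
f(0) = 0, so (x) divides f(x); f is reducible.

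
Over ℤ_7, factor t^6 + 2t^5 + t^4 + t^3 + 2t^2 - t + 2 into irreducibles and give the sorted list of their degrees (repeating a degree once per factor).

Write g(t) = t^6 + 2t^5 + t^4 + t^3 + 2t^2 - t + 2.
Complete factorization: g(t) = (t^2 + 1)·(t^2 + t + 3)^2.
Factor degrees with multiplicity: 2 + 2 + 2 = 6.

2, 2, 2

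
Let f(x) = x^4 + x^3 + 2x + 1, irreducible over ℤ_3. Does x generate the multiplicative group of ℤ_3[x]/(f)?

No

|GF(3^4)^×| = 3^4 − 1 = 80. Prime factorization: 80 = 2^4·5.
f is primitive ⇔ x has order 80 in GF(3)[x]/(f), i.e. x^(80/q) ≠ 1 for each prime q | 80.
x^(40) mod f = 1
x^(16) mod f = 2x^2 + x + 1.
Since x^(40) = 1, the order of x divides 40 < 80; not primitive.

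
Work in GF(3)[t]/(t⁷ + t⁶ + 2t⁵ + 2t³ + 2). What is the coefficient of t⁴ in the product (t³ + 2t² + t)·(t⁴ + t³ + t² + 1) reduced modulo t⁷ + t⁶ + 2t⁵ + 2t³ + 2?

0

Multiply in GF(3)[t]: (t³ + 2t² + t)·(t⁴ + t³ + t² + 1) = t⁷ + t⁵ + 2t³ + 2t² + t.
Reduce using t⁷ ≡ 2t⁶ + t⁵ + t³ + 1 (mod t⁷ + t⁶ + 2t⁵ + 2t³ + 2).
Reduced: 2t⁶ + 2t⁵ + 2t² + t + 1.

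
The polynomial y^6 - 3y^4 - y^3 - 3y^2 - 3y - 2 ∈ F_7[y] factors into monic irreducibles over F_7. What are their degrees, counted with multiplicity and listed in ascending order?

Write g(y) = y^6 - 3y^4 - y^3 - 3y^2 - 3y - 2.
Complete factorization: g(y) = (y^3 + 3y^2 + 3y - 2)·(y^3 - 3y^2 + 3y + 1).
Factor degrees with multiplicity: 3 + 3 = 6.

3, 3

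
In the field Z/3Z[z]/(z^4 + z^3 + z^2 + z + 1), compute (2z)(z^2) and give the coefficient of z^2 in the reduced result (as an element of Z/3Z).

0

Multiply in Z/3Z[z]: (2z)·(z^2) = 2z^3.
Reduced: 2z^3.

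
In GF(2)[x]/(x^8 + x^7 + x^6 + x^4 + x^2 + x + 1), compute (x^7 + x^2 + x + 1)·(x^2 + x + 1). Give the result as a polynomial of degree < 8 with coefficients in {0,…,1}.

Multiply in GF(2)[x]: (x^7 + x^2 + x + 1)·(x^2 + x + 1) = x^9 + x^8 + x^7 + x^4 + x^2 + 1.
Reduce using x^8 ≡ x^7 + x^6 + x^4 + x^2 + x + 1 (mod x^8 + x^7 + x^6 + x^4 + x^2 + x + 1).
Reduced: x^5 + x^4 + x^3 + x + 1.

x^5 + x^4 + x^3 + x + 1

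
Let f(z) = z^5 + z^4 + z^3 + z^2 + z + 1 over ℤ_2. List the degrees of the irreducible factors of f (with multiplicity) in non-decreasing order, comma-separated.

1, 2, 2

Roots in ℤ_2: f(0) = 1; f(1) = 0 → root.
Linear factors from roots: (z + 1).
Complete factorization: f(z) = (z + 1)·(z^2 + z + 1)^2.
Factor degrees with multiplicity: 1 + 2 + 2 = 5.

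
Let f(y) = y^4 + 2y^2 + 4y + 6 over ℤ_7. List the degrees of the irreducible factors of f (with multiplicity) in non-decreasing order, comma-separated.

4

Complete factorization: f(y) = (y^4 + 2y^2 + 4y + 6).
Factor degrees with multiplicity: 4 = 4.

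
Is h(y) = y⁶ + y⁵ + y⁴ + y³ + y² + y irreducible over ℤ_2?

No

Check for roots in ℤ_2: h(0) = 0 → root; h(1) = 0 → root.
h(0) = 0, so (y) divides h(y); h is reducible.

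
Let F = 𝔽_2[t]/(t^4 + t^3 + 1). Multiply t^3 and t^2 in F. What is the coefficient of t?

1

Multiply in 𝔽_2[t]: (t^3)·(t^2) = t^5.
Reduce using t^4 ≡ t^3 + 1 (mod t^4 + t^3 + 1).
Reduced: t^3 + t + 1.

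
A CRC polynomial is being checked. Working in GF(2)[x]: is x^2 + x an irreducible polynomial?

No

Write P(x) = x^2 + x.
Check for roots in GF(2): P(0) = 0 → root; P(1) = 0 → root.
P(0) = 0, so (x) divides P(x); P is reducible.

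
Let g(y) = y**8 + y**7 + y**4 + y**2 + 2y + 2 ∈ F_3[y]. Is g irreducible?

Yes

Check for roots in F_3: g(0) = 2; g(1) = 2; g(2) = 2.
No roots, so no linear factors.
Monic irreducibles of degree 2 over GF(3): y**2 + 1, y**2 + y + 2, y**2 + 2y + 2.
None of them divide g (all give nonzero remainder).
Degree-3 irreducible divisors: test the 8 monic irreducibles of degree 3 over GF(3).
None of them divide g (all give nonzero remainder).
Degree-4 irreducible divisors: test the 18 monic irreducibles of degree 4 over GF(3).
None of them divide g (all give nonzero remainder).
No irreducible factor of degree ≤ 4 exists, so g is irreducible over GF(3).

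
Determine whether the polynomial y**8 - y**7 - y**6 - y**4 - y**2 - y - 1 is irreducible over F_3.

Yes

Write g(y) = y**8 - y**7 - y**6 - y**4 - y**2 - y - 1.
Check for roots in F_3: g(0) = 2; g(1) = 1; g(2) = 2.
No roots, so no linear factors.
Monic irreducibles of degree 2 over GF(3): y**2 + 1, y**2 + y - 1, y**2 - y - 1.
None of them divide g (all give nonzero remainder).
Degree-3 irreducible divisors: test the 8 monic irreducibles of degree 3 over GF(3).
None of them divide g (all give nonzero remainder).
Degree-4 irreducible divisors: test the 18 monic irreducibles of degree 4 over GF(3).
None of them divide g (all give nonzero remainder).
No irreducible factor of degree ≤ 4 exists, so g is irreducible over GF(3).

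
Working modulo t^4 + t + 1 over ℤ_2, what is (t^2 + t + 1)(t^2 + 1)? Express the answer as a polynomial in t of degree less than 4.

Multiply in ℤ_2[t]: (t^2 + t + 1)·(t^2 + 1) = t^4 + t^3 + t + 1.
Reduce using t^4 ≡ t + 1 (mod t^4 + t + 1).
Reduced: t^3.

t^3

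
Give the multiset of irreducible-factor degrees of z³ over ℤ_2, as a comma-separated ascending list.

1, 1, 1

Write f(z) = z³.
Roots in ℤ_2: f(0) = 0 → root; f(1) = 1.
Linear factors from roots: (z).
Complete factorization: f(z) = (z)^3.
Factor degrees with multiplicity: 1 + 1 + 1 = 3.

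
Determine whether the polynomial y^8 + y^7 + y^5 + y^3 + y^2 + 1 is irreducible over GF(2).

No

Write f(y) = y^8 + y^7 + y^5 + y^3 + y^2 + 1.
Check for roots in GF(2): f(0) = 1; f(1) = 0 → root.
f(1) = 0, so (y − 1) divides f(y); f is reducible.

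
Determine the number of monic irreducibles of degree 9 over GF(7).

The number of monic irreducibles of degree 9 over GF(7) is (1/9)·Σ_{d∣9} μ(9/d) 7^d.
Divisors of 9: 1, 3, 9; μ(9/d) for each: 0, -1, 1.
Σ = − 7^3 + 7^9 = 40353264.
N = 40353264/9 = 4483696.

4483696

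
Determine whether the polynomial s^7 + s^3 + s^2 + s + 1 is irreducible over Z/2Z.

Write m(s) = s^7 + s^3 + s^2 + s + 1.
Check for roots in Z/2Z: m(0) = 1; m(1) = 1.
No roots, so no linear factors.
Monic irreducibles of degree 2 over GF(2): s^2 + s + 1.
None of them divide m (all give nonzero remainder).
Monic irreducibles of degree 3 over GF(2): s^3 + s + 1, s^3 + s^2 + 1.
None of them divide m (all give nonzero remainder).
No irreducible factor of degree ≤ 3 exists, so m is irreducible over GF(2).

Yes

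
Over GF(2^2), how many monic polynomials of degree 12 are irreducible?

The number of monic irreducibles of degree 12 over GF(4) is (1/12)·Σ_{d∣12} μ(12/d) 4^d.
Divisors of 12: 1, 2, 3, 4, 6, 12; μ(12/d) for each: 0, 1, 0, -1, -1, 1.
Σ = 4^2 − 4^4 − 4^6 + 4^12 = 16772880.
N = 16772880/12 = 1397740.

1397740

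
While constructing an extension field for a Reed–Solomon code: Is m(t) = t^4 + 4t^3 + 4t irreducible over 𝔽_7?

No

Check for roots in 𝔽_7: m(0) = 0 → root; m(1) = 2; m(2) = 0 → root; m(3) = 5; m(4) = 3; m(5) = 4; m(6) = 0 → root.
m(0) = 0, so (t) divides m(t); m is reducible.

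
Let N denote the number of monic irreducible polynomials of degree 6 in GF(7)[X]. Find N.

19544

By the necklace-counting formula, N_7(6) = (1/6) Σ_{d|6} μ(6/d)·7^d.
Divisors of 6: 1, 2, 3, 6; μ(6/d) for each: 1, -1, -1, 1.
Σ = 7^1 − 7^2 − 7^3 + 7^6 = 117264.
N = 117264/6 = 19544.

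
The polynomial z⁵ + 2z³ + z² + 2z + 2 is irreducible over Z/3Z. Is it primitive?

No

Write f(z) = z⁵ + 2z³ + z² + 2z + 2.
|GF(3^5)^×| = 3^5 − 1 = 242. Prime factorization: 242 = 2·11^2.
f is primitive ⇔ z has order 242 in GF(3)[z]/(f), i.e. z^(242/q) ≠ 1 for each prime q | 242.
z^(121) mod f = 1
z^(22) mod f = 1
Since z^(121) = 1, the order of z divides 121 < 242; not primitive.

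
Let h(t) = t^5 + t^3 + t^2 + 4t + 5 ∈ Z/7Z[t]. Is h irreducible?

No

Check for roots in Z/7Z: h(0) = 5; h(1) = 5; h(2) = 1; h(3) = 2; h(4) = 5; h(5) = 3; h(6) = 0 → root.
h(6) = 0, so (t − 6) divides h(t); h is reducible.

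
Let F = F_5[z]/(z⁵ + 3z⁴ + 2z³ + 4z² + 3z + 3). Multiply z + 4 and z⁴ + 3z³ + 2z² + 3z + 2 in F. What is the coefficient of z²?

Multiply in F_5[z]: (z + 4)·(z⁴ + 3z³ + 2z² + 3z + 2) = z⁵ + 2z⁴ + 4z³ + z² + 4z + 3.
Reduce using z⁵ ≡ 2z⁴ + 3z³ + z² + 2z + 2 (mod z⁵ + 3z⁴ + 2z³ + 4z² + 3z + 3).
Reduced: 4z⁴ + 2z³ + 2z² + z.

2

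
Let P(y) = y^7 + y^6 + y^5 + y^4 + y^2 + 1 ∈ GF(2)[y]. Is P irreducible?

Check for roots in GF(2): P(0) = 1; P(1) = 0 → root.
P(1) = 0, so (y − 1) divides P(y); P is reducible.

No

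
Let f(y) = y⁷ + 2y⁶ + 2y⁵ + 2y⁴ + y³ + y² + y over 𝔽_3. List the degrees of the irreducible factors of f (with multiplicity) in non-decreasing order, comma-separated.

1, 1, 2, 3

Roots in 𝔽_3: f(0) = 0 → root; f(1) = 1; f(2) = 0 → root.
Linear factors from roots: (y), (y + 1).
Complete factorization: f(y) = (y)·(y + 1)·(y² + y + 2)·(y³ + 2y + 2).
Factor degrees with multiplicity: 1 + 1 + 2 + 3 = 7.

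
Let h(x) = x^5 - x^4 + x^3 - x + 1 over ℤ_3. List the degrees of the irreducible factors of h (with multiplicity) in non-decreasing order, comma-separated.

2, 3

Roots in ℤ_3: h(0) = 1; h(1) = 1; h(2) = 2.
Complete factorization: h(x) = (x^2 - x - 1)·(x^3 - x - 1).
Factor degrees with multiplicity: 2 + 3 = 5.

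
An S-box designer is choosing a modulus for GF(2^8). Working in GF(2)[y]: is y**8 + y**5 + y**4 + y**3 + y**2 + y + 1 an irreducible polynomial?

Yes

Write m(y) = y**8 + y**5 + y**4 + y**3 + y**2 + y + 1.
Check for roots in GF(2): m(0) = 1; m(1) = 1.
No roots, so no linear factors.
Monic irreducibles of degree 2 over GF(2): y**2 + y + 1.
None of them divide m (all give nonzero remainder).
Monic irreducibles of degree 3 over GF(2): y**3 + y + 1, y**3 + y**2 + 1.
None of them divide m (all give nonzero remainder).
Monic irreducibles of degree 4 over GF(2): y**4 + y + 1, y**4 + y**3 + 1, y**4 + y**3 + y**2 + y + 1.
None of them divide m (all give nonzero remainder).
No irreducible factor of degree ≤ 4 exists, so m is irreducible over GF(2).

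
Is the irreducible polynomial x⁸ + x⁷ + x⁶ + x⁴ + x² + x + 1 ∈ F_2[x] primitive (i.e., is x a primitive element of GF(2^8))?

No

Write f(x) = x⁸ + x⁷ + x⁶ + x⁴ + x² + x + 1.
|GF(2^8)^×| = 2^8 − 1 = 255. Prime factorization: 255 = 3·5·17.
f is primitive ⇔ x has order 255 in GF(2)[x]/(f), i.e. x^(255/q) ≠ 1 for each prime q | 255.
x^(85) mod f = 1
x^(51) mod f = 1
x^(15) mod f = x⁷ + x⁴ + x³ + x² + x.
Since x^(85) = 1, the order of x divides 85 < 255; not primitive.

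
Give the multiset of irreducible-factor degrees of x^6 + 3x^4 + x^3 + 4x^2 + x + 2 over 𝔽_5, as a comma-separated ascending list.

Write g(x) = x^6 + 3x^4 + x^3 + 4x^2 + x + 2.
Roots in 𝔽_5: g(0) = 2; g(1) = 2; g(2) = 0 → root; g(3) = 0 → root; g(4) = 3.
Linear factors from roots: (x + 3), (x + 2).
Complete factorization: g(x) = (x + 2)·(x + 3)·(x^2 + x + 1)·(x^2 + 4x + 2).
Factor degrees with multiplicity: 1 + 1 + 2 + 2 = 6.

1, 1, 2, 2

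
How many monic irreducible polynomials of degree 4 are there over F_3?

18

By the necklace-counting formula, N_3(4) = (1/4) Σ_{d|4} μ(4/d)·3^d.
Divisors of 4: 1, 2, 4; μ(4/d) for each: 0, -1, 1.
Σ = − 3^2 + 3^4 = 72.
N = 72/4 = 18.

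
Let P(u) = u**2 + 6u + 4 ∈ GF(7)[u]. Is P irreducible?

Check for roots in GF(7): P(0) = 4; P(1) = 4; P(2) = 6; P(3) = 3; P(4) = 2; P(5) = 3; P(6) = 6.
No roots. A degree-2 polynomial over a field with no linear factor is irreducible.

Yes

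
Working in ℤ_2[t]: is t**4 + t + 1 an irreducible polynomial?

Yes

Write g(t) = t**4 + t + 1.
Check for roots in ℤ_2: g(0) = 1; g(1) = 1.
No roots, so no linear factors.
Monic irreducibles of degree 2 over GF(2): t**2 + t + 1.
None of them divide g (all give nonzero remainder).
No irreducible factor of degree ≤ 2 exists, so g is irreducible over GF(2).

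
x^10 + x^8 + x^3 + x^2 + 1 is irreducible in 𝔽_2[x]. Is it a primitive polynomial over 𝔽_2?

Write f(x) = x^10 + x^8 + x^3 + x^2 + 1.
|GF(2^10)^×| = 2^10 − 1 = 1023. Prime factorization: 1023 = 3·11·31.
f is primitive ⇔ x has order 1023 in GF(2)[x]/(f), i.e. x^(1023/q) ≠ 1 for each prime q | 1023.
x^(341) mod f = x^9 + x^8 + x^4 + x + 1.
x^(93) mod f = x^9 + x^6 + x^4 + x^2.
x^(33) mod f = x^5 + x^4 + x^2 + x.
None equal 1, so x has full order 1023; f is primitive.

Yes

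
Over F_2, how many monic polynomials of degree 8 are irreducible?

Gauss's count: N_{2}(8) = (1/8) Σ_{d|8} μ(8/d)·2^d.
Divisors of 8: 1, 2, 4, 8; μ(8/d) for each: 0, 0, -1, 1.
Σ = − 2^4 + 2^8 = 240.
N = 240/8 = 30.

30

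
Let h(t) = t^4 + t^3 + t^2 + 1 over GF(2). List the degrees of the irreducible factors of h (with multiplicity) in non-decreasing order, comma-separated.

Roots in GF(2): h(0) = 1; h(1) = 0 → root.
Linear factors from roots: (t + 1).
Complete factorization: h(t) = (t + 1)·(t^3 + t + 1).
Factor degrees with multiplicity: 1 + 3 = 4.

1, 3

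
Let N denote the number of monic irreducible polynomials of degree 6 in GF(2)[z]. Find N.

9

x^(2^6) − x is the product of all monic irreducibles of degree dividing 6; Möbius inversion gives N = (1/6) Σ μ(6/d)·2^d.
Divisors of 6: 1, 2, 3, 6; μ(6/d) for each: 1, -1, -1, 1.
Σ = 2^1 − 2^2 − 2^3 + 2^6 = 54.
N = 54/6 = 9.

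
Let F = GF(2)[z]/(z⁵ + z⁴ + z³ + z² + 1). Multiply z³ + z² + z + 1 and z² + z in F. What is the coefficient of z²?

1

Multiply in GF(2)[z]: (z³ + z² + z + 1)·(z² + z) = z⁵ + z.
Reduce using z⁵ ≡ z⁴ + z³ + z² + 1 (mod z⁵ + z⁴ + z³ + z² + 1).
Reduced: z⁴ + z³ + z² + z + 1.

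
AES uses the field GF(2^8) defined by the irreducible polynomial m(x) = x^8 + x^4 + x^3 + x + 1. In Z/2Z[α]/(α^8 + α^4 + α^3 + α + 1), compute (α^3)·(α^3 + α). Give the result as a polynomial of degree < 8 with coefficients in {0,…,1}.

α^6 + α^4

Multiply in Z/2Z[α]: (α^3)·(α^3 + α) = α^6 + α^4.
Reduced: α^6 + α^4.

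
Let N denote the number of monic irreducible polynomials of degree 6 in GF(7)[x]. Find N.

19544

Gauss's count: N_{7}(6) = (1/6) Σ_{d|6} μ(6/d)·7^d.
Divisors of 6: 1, 2, 3, 6; μ(6/d) for each: 1, -1, -1, 1.
Σ = 7^1 − 7^2 − 7^3 + 7^6 = 117264.
N = 117264/6 = 19544.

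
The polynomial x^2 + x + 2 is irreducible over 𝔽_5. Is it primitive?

Yes

Write f(x) = x^2 + x + 2.
|GF(5^2)^×| = 5^2 − 1 = 24. Prime factorization: 24 = 2^3·3.
f is primitive ⇔ x has order 24 in GF(5)[x]/(f), i.e. x^(24/q) ≠ 1 for each prime q | 24.
x^(12) mod f = 4.
x^(8) mod f = 3x + 1.
None equal 1, so x has full order 24; f is primitive.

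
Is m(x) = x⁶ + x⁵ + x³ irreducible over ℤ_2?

Check for roots in ℤ_2: m(0) = 0 → root; m(1) = 1.
m(0) = 0, so (x) divides m(x); m is reducible.

No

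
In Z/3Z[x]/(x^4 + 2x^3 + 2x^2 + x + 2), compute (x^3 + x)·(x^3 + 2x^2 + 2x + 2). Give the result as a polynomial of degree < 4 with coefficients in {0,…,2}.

x^3 + x^2 + x + 1

Multiply in Z/3Z[x]: (x^3 + x)·(x^3 + 2x^2 + 2x + 2) = x^6 + 2x^5 + x^3 + 2x^2 + 2x.
Reduce using x^4 ≡ x^3 + x^2 + 2x + 1 (mod x^4 + 2x^3 + 2x^2 + x + 2).
Reduced: x^3 + x^2 + x + 1.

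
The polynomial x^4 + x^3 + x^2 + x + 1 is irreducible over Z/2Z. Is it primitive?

No

Write f(x) = x^4 + x^3 + x^2 + x + 1.
|GF(2^4)^×| = 2^4 − 1 = 15. Prime factorization: 15 = 3·5.
f is primitive ⇔ x has order 15 in GF(2)[x]/(f), i.e. x^(15/q) ≠ 1 for each prime q | 15.
x^(5) mod f = 1
x^(3) mod f = x^3.
Since x^(5) = 1, the order of x divides 5 < 15; not primitive.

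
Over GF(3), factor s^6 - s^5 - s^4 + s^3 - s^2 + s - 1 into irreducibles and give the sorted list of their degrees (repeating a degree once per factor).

Write h(s) = s^6 - s^5 - s^4 + s^3 - s^2 + s - 1.
Roots in GF(3): h(0) = 2; h(1) = 2; h(2) = 0 → root.
Linear factors from roots: (s + 1).
Complete factorization: h(s) = (s + 1)·(s^2 + s - 1)·(s^3 - s + 1).
Factor degrees with multiplicity: 1 + 2 + 3 = 6.

1, 2, 3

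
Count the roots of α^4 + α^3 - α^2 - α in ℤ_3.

Write f(α) = α^4 + α^3 - α^2 - α.
Evaluate at each of the 3 elements of ℤ_3:
f(0) = 0 → root; f(1) = 0 → root; f(2) = 0 → root.
Roots: {0, 1, 2}.

3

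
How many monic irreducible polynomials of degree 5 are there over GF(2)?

6

By the necklace-counting formula, N_2(5) = (1/5) Σ_{d|5} μ(5/d)·2^d.
Divisors of 5: 1, 5; μ(5/d) for each: -1, 1.
Σ = − 2^1 + 2^5 = 30.
N = 30/5 = 6.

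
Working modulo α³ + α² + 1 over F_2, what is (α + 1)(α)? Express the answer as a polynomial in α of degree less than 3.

Multiply in F_2[α]: (α + 1)·(α) = α² + α.
Reduced: α² + α.

α^2 + α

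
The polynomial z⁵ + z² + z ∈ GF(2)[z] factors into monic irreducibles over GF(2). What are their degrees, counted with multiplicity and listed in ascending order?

1, 4

Write f(z) = z⁵ + z² + z.
Roots in GF(2): f(0) = 0 → root; f(1) = 1.
Linear factors from roots: (z).
Complete factorization: f(z) = (z)·(z⁴ + z + 1).
Factor degrees with multiplicity: 1 + 4 = 5.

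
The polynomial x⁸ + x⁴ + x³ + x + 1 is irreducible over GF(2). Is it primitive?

No

Write f(x) = x⁸ + x⁴ + x³ + x + 1.
|GF(2^8)^×| = 2^8 − 1 = 255. Prime factorization: 255 = 3·5·17.
f is primitive ⇔ x has order 255 in GF(2)[x]/(f), i.e. x^(255/q) ≠ 1 for each prime q | 255.
x^(85) mod f = x⁷ + x⁵ + x⁴ + x³ + x² + 1.
x^(51) mod f = 1
x^(15) mod f = x⁵ + x³ + x² + x + 1.
Since x^(51) = 1, the order of x divides 51 < 255; not primitive.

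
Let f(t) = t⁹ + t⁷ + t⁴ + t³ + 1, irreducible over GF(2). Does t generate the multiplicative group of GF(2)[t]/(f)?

|GF(2^9)^×| = 2^9 − 1 = 511. Prime factorization: 511 = 7·73.
f is primitive ⇔ t has order 511 in GF(2)[t]/(f), i.e. t^(511/q) ≠ 1 for each prime q | 511.
t^(73) mod f = 1
t^(7) mod f = t⁷.
Since t^(73) = 1, the order of t divides 73 < 511; not primitive.

No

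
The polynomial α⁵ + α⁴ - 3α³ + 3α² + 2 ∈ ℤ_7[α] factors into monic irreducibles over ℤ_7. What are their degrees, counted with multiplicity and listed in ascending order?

Write h(α) = α⁵ + α⁴ - 3α³ + 3α² + 2.
Complete factorization: h(α) = (α² + α - 1)·(α³ - 2α - 2).
Factor degrees with multiplicity: 2 + 3 = 5.

2, 3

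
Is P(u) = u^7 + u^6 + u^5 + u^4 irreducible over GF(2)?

No

Check for roots in GF(2): P(0) = 0 → root; P(1) = 0 → root.
P(0) = 0, so (u) divides P(u); P is reducible.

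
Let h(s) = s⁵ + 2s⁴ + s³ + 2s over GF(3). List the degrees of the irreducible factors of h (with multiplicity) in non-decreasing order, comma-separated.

Roots in GF(3): h(0) = 0 → root; h(1) = 0 → root; h(2) = 1.
Linear factors from roots: (s), (s + 2).
Complete factorization: h(s) = (s)·(s + 2)^2·(s² + s + 2).
Factor degrees with multiplicity: 1 + 1 + 1 + 2 = 5.

1, 1, 1, 2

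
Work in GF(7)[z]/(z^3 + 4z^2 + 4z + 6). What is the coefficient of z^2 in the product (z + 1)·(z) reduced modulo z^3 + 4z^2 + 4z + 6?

1

Multiply in GF(7)[z]: (z + 1)·(z) = z^2 + z.
Reduced: z^2 + z.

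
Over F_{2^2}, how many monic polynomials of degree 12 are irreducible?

The number of monic irreducibles of degree 12 over GF(4) is (1/12)·Σ_{d∣12} μ(12/d) 4^d.
Divisors of 12: 1, 2, 3, 4, 6, 12; μ(12/d) for each: 0, 1, 0, -1, -1, 1.
Σ = 4^2 − 4^4 − 4^6 + 4^12 = 16772880.
N = 16772880/12 = 1397740.

1397740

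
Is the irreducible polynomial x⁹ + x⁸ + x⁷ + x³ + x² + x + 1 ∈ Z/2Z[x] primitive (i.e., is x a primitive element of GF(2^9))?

Yes

Write f(x) = x⁹ + x⁸ + x⁷ + x³ + x² + x + 1.
|GF(2^9)^×| = 2^9 − 1 = 511. Prime factorization: 511 = 7·73.
f is primitive ⇔ x has order 511 in GF(2)[x]/(f), i.e. x^(511/q) ≠ 1 for each prime q | 511.
x^(73) mod f = x⁷ + x⁶ + x⁵ + x⁴ + x³.
x^(7) mod f = x⁷.
None equal 1, so x has full order 511; f is primitive.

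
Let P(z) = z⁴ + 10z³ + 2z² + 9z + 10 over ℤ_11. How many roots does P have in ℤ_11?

Evaluate at each of the 11 elements of ℤ_11:
P(0) = 10; P(1) = 10; P(2) = 0 → root; P(3) = 10; P(4) = 6; P(5) = 0 → root; P(6) = 6; P(7) = 7; P(8) = 10; P(9) = 2; P(10) = 5.
Roots: {2, 5}.

2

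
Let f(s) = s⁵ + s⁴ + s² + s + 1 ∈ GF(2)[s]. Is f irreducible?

Check for roots in GF(2): f(0) = 1; f(1) = 1.
No roots, so no linear factors.
Monic irreducibles of degree 2 over GF(2): s² + s + 1.
None of them divide f (all give nonzero remainder).
No irreducible factor of degree ≤ 2 exists, so f is irreducible over GF(2).

Yes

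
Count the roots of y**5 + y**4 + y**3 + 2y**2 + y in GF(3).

Write g(y) = y**5 + y**4 + y**3 + 2y**2 + y.
Evaluate at each of the 3 elements of GF(3):
g(0) = 0 → root; g(1) = 0 → root; g(2) = 0 → root.
Roots: {0, 1, 2}.

3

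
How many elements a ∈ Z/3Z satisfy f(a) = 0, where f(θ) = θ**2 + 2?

Evaluate at each of the 3 elements of Z/3Z:
f(0) = 2; f(1) = 0 → root; f(2) = 0 → root.
Roots: {1, 2}.

2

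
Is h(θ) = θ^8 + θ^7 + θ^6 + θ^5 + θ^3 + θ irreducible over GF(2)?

Check for roots in GF(2): h(0) = 0 → root; h(1) = 0 → root.
h(0) = 0, so (θ) divides h(θ); h is reducible.

No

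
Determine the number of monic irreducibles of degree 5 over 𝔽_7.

The number of monic irreducibles of degree 5 over GF(7) is (1/5)·Σ_{d∣5} μ(5/d) 7^d.
Divisors of 5: 1, 5; μ(5/d) for each: -1, 1.
Σ = − 7^1 + 7^5 = 16800.
N = 16800/5 = 3360.

3360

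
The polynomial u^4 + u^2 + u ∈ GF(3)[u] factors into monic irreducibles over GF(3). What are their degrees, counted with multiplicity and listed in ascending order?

1, 1, 2

Write f(u) = u^4 + u^2 + u.
Roots in GF(3): f(0) = 0 → root; f(1) = 0 → root; f(2) = 1.
Linear factors from roots: (u), (u - 1).
Complete factorization: f(u) = (u)·(u - 1)·(u^2 + u - 1).
Factor degrees with multiplicity: 1 + 1 + 2 = 4.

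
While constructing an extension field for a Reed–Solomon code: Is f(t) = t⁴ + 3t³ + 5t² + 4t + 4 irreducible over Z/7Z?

Yes

Check for roots in Z/7Z: f(0) = 4; f(1) = 3; f(2) = 2; f(3) = 6; f(4) = 2; f(5) = 1; f(6) = 3.
No roots, so no linear factors.
Degree-2 irreducible divisors: test the 21 monic irreducibles of degree 2 over GF(7).
None of them divide f (all give nonzero remainder).
No irreducible factor of degree ≤ 2 exists, so f is irreducible over GF(7).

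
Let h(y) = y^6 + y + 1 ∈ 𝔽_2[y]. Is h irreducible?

Yes

Check for roots in 𝔽_2: h(0) = 1; h(1) = 1.
No roots, so no linear factors.
Monic irreducibles of degree 2 over GF(2): y^2 + y + 1.
None of them divide h (all give nonzero remainder).
Monic irreducibles of degree 3 over GF(2): y^3 + y + 1, y^3 + y^2 + 1.
None of them divide h (all give nonzero remainder).
No irreducible factor of degree ≤ 3 exists, so h is irreducible over GF(2).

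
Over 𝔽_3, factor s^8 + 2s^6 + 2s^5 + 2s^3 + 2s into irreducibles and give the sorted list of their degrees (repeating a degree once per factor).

1, 1, 1, 2, 3

Write g(s) = s^8 + 2s^6 + 2s^5 + 2s^3 + 2s.
Roots in 𝔽_3: g(0) = 0 → root; g(1) = 0 → root; g(2) = 0 → root.
Linear factors from roots: (s), (s + 2), (s + 1).
Complete factorization: g(s) = (s)·(s + 1)·(s + 2)·(s^2 + s + 2)·(s^3 + 2s^2 + 2s + 2).
Factor degrees with multiplicity: 1 + 1 + 1 + 2 + 3 = 8.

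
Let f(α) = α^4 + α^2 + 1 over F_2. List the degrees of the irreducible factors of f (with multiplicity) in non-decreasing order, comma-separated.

Roots in F_2: f(0) = 1; f(1) = 1.
Complete factorization: f(α) = (α^2 + α + 1)^2.
Factor degrees with multiplicity: 2 + 2 = 4.

2, 2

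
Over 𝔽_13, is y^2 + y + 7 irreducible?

Write f(y) = y^2 + y + 7.
Check each element of 𝔽_13 for a root: f(0)=7, f(1)=9, f(2)=0, f(3)=6, f(4)=1, f(5)=11, f(6)=10, f(7)=11, f(8)=1, f(9)=6, f(10)=0, f(11)=9, f(12)=7.
f(2) = 0, so (y − 2) divides f(y); f is reducible.

No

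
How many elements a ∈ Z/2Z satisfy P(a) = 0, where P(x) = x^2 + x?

2

Evaluate at each of the 2 elements of Z/2Z:
P(0) = 0 → root; P(1) = 0 → root.
Roots: {0, 1}.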